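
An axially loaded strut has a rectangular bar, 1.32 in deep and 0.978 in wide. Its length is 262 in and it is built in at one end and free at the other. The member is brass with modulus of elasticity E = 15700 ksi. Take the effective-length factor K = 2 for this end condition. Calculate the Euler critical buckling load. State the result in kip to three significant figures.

P_cr ≈ 0.0581 kip

Buckling occurs about the weak axis: I_min = h·b³/12 with b = 0.978 in (the shorter side).
I_min = 1.32×0.978³/12 = 0.1029 in⁴
Effective length L_e = K·L = 2 × 262 = 524.0 in
P_cr = π²EI / L_e² = π² × 15700×10³ × 0.1029 / 524.0² = 58.07 lb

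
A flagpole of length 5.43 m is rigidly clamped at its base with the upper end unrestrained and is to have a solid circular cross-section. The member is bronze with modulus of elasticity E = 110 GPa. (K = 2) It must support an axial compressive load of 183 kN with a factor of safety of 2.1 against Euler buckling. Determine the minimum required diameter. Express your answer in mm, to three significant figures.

d ≈ 171 mm

Required P_cr = n·P = 2.1 × 183 = 384.3 kN
L_e = K·L = 2 × 5.43 = 10.86 m
Required I = P_cr·L_e²/(π²E) = 3.843×10^5 × 10.86² / (π² × 1.10×10^11) = 4.175×10^-5 m⁴
I_req = 4.175×10^7 mm⁴
Solid circle: I = πd⁴/64  ⇒  d = (64I/π)^(1/4) = (64×4.175×10^7/π)^(1/4) = 171 mm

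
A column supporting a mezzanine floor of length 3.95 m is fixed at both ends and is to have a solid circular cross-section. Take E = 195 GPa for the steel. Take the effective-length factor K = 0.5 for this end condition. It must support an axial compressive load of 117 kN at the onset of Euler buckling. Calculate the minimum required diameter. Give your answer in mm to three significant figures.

d ≈ 46.9 mm

L_e = K·L = 0.5 × 3.95 = 1.975 m
Required I = P_cr·L_e²/(π²E) = 1.170×10^5 × 1.975² / (π² × 1.95×10^11) = 2.371×10^-7 m⁴
I_req = 2.371×10^5 mm⁴
Solid circle: I = πd⁴/64  ⇒  d = (64I/π)^(1/4) = (64×2.371×10^5/π)^(1/4) = 46.9 mm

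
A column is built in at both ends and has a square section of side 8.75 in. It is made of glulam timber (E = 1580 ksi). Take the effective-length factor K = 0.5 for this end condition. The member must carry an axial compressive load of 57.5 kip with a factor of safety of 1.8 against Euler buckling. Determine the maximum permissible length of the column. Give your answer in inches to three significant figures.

L_max ≈ 543 in

I = a⁴/12 = 8.75⁴/12 = 488.5 in⁴
Required critical load P_cr = n·P = 1.8 × 57.5 = 103.5 kip = 1.035×10^5 lb
From P_cr = π²EI/(K·L)²:  L = (1/K)·√(π²EI/P_cr) = (1/0.5)·√(π²×1.58×10^6×488.5/1.035×10^5)
L = 543 in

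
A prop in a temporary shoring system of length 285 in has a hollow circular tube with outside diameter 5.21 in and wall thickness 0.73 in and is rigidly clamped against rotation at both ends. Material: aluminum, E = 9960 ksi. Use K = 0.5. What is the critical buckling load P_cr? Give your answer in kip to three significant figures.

P_cr ≈ 128 kip

Inner diameter d_i = 5.21 − 2×0.73 = 3.750 in
I = π(d_o⁴ − d_i⁴)/64 = π(5.21⁴ − 3.750⁴)/64 = 26.46 in⁴
Effective length L_e = K·L = 0.5 × 285 = 142.5 in
P_cr = π²EI / L_e² = π² × 9960×10³ × 26.46 / 142.5² = 1.281×10^5 lb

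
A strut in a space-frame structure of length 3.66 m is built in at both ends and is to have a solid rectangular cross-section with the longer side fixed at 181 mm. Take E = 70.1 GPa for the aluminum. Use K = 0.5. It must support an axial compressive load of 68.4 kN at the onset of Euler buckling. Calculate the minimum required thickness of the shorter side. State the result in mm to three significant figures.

b ≈ 28.0 mm

L_e = K·L = 0.5 × 3.66 = 1.830 m
Required I = P_cr·L_e²/(π²E) = 6.840×10^4 × 1.830² / (π² × 7.01×10^10) = 3.311×10^-7 m⁴
I_req = 3.311×10^5 mm⁴
Rectangle, weak axis: I_min = h·b³/12 with h = 181 mm fixed  ⇒  b = (12I/h)^(1/3) = 28.0 mm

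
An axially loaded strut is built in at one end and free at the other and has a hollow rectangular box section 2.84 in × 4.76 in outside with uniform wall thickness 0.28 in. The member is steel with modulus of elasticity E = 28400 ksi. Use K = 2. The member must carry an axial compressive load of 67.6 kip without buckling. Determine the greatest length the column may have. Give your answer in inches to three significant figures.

Inner dimensions: h_i = 4.76 − 2×0.28 = 4.200 in, b_i = 2.84 − 2×0.28 = 2.280 in
Weak-axis I_min = (h_o·b_o³ − h_i·b_i³)/12 with b_o = 2.84, b_i = 2.280 in (shorter outer/inner sides).
I_min = (4.76×2.84³ − 4.200×2.280³)/12 = 4.938 in⁴
At the buckling limit P_cr = P = 6.760×10^4 lb
From P_cr = π²EI/(K·L)²:  L = (1/K)·√(π²EI/P_cr) = (1/2)·√(π²×2.84×10^7×4.938/6.760×10^4)
L = 71.5 in

L_max ≈ 71.5 in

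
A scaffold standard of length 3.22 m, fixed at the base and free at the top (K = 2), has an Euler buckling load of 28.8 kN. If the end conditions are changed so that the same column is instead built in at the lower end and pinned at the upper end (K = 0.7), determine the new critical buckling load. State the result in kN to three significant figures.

P_cr ∝ 1/K², so P_cr,new = P_cr,old × (K_old/K_new)² = 28.8 × (2/0.7)²
= 28.8 × 8.163 = 235 kN

P_cr ≈ 235 kN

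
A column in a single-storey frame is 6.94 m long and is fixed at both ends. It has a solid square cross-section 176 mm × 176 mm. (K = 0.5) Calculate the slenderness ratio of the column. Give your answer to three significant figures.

λ ≈ 68.3

For a square r = a/√12 = 176/√12 = 50.81 mm
L_e = K·L = 0.5 × 6.94 m = 3.470 m = 3470.0 mm
λ = L_e / r_min = 3470.0 / 50.81 = 68.3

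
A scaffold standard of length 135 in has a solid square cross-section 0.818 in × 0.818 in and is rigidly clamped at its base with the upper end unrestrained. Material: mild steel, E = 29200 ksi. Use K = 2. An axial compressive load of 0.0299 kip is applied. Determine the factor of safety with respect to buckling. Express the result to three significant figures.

n ≈ 4.93

I = a⁴/12 = 0.818⁴/12 = 3.731×10^-2 in⁴
Effective length L_e = K·L = 2 × 135 = 270.0 in
P_cr = π²EI / L_e² = π² × 29200×10³ × 3.731×10^-2 / 270.0² = 147.5 lb
Factor of safety n = P_cr / P = 0.14750 / 0.0299 = 4.93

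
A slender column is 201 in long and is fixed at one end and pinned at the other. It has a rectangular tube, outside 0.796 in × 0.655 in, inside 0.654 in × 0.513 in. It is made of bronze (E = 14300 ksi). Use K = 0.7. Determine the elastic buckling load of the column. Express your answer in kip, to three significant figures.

Weak-axis I_min = (h_o·b_o³ − h_i·b_i³)/12 with b_o = 0.655, b_i = 0.5130 in (shorter outer/inner sides).
I_min = (0.796×0.655³ − 0.6540×0.5130³)/12 = 1.128×10^-2 in⁴
Effective length L_e = K·L = 0.7 × 201 = 140.7 in
P_cr = π²EI / L_e² = π² × 14300×10³ × 1.128×10^-2 / 140.7² = 80.44 lb

P_cr ≈ 0.0804 kip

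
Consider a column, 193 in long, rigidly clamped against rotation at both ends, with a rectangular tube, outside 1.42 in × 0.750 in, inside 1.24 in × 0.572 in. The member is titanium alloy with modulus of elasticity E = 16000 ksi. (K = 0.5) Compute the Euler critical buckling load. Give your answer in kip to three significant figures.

Weak-axis I_min = (h_o·b_o³ − h_i·b_i³)/12 with b_o = 0.750, b_i = 0.5720 in (shorter outer/inner sides).
I_min = (1.42×0.750³ − 1.240×0.5720³)/12 = 3.058×10^-2 in⁴
Effective length L_e = K·L = 0.5 × 193 = 96.50 in
P_cr = π²EI / L_e² = π² × 16000×10³ × 3.058×10^-2 / 96.50² = 518.6 lb

P_cr ≈ 0.519 kip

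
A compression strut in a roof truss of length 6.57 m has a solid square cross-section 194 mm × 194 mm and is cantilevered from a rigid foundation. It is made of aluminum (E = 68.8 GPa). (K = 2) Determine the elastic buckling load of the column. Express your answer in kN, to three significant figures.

P_cr ≈ 464 kN

I = a⁴/12 = 194⁴/12 = 1.180×10^8 mm⁴
I = 1.180×10^8 mm⁴ = 1.180×10^-4 m⁴
Effective length L_e = K·L = 2 × 6.57 = 13.14 m
P_cr = π²EI / L_e² = π² × 68.8×10⁹ × 1.180×10^-4 / 13.14² = 4.642×10^5 N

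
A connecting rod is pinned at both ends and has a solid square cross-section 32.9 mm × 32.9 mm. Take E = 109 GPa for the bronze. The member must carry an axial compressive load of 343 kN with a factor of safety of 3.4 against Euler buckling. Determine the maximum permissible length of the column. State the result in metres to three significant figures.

L_max ≈ 0.300 m

I = a⁴/12 = 32.9⁴/12 = 9.763×10^4 mm⁴
I = 9.763×10^-8 m⁴
Required critical load P_cr = n·P = 3.4 × 343 = 1166 kN = 1.166×10^6 N
From P_cr = π²EI/(K·L)²:  L = (1/K)·√(π²EI/P_cr) = (1/1)·√(π²×1.09×10^11×9.763×10^-8/1.166×10^6)
L = 0.300 m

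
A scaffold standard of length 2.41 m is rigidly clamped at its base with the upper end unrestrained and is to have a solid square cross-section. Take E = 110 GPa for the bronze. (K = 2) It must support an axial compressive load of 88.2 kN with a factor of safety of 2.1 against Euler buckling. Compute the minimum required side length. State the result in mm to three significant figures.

a ≈ 83.0 mm

Required P_cr = n·P = 2.1 × 88.2 = 185.2 kN
L_e = K·L = 2 × 2.41 = 4.820 m
Required I = P_cr·L_e²/(π²E) = 1.852×10^5 × 4.820² / (π² × 1.10×10^11) = 3.964×10^-6 m⁴
I_req = 3.964×10^6 mm⁴
Solid square: I = a⁴/12  ⇒  a = (12I)^(1/4) = (12×3.964×10^6)^(1/4) = 83.0 mm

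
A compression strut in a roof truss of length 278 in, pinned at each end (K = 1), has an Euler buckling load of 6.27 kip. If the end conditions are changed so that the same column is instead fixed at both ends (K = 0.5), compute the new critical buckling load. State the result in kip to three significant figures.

P_cr ≈ 25.1 kip

P_cr ∝ 1/K², so P_cr,new = P_cr,old × (K_old/K_new)² = 6.27 × (1/0.5)²
= 6.27 × 4.000 = 25.1 kip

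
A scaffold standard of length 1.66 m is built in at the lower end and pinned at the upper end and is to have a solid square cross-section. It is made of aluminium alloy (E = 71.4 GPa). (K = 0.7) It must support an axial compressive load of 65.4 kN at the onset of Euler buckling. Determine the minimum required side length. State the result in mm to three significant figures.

a ≈ 35.0 mm

L_e = K·L = 0.7 × 1.66 = 1.162 m
Required I = P_cr·L_e²/(π²E) = 6.540×10^4 × 1.162² / (π² × 7.14×10^10) = 1.253×10^-7 m⁴
I_req = 1.253×10^5 mm⁴
Solid square: I = a⁴/12  ⇒  a = (12I)^(1/4) = (12×1.253×10^5)^(1/4) = 35.0 mm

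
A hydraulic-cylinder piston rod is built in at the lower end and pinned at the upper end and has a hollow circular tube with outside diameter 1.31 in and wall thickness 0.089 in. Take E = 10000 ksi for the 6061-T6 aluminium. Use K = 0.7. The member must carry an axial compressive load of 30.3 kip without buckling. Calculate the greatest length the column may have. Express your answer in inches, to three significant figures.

Inner diameter d_i = 1.31 − 2×0.089 = 1.132 in
I = π(d_o⁴ − d_i⁴)/64 = π(1.31⁴ − 1.132⁴)/64 = 6.396×10^-2 in⁴
At the buckling limit P_cr = P = 3.030×10^4 lb
From P_cr = π²EI/(K·L)²:  L = (1/K)·√(π²EI/P_cr) = (1/0.7)·√(π²×1.00×10^7×6.396×10^-2/3.030×10^4)
L = 20.6 in

L_max ≈ 20.6 in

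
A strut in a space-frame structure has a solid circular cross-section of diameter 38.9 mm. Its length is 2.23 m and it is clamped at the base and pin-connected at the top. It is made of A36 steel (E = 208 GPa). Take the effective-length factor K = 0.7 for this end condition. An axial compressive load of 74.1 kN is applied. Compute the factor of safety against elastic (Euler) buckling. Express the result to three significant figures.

n ≈ 1.28

I = πd⁴/64 = π×38.9⁴/64 = 1.124×10^5 mm⁴
I = 1.124×10^5 mm⁴ = 1.124×10^-7 m⁴
Effective length L_e = K·L = 0.7 × 2.23 = 1.561 m
P_cr = π²EI / L_e² = π² × 208×10⁹ × 1.124×10^-7 / 1.561² = 9.469×10^4 N
Factor of safety n = P_cr / P = 94.695 / 74.1 = 1.28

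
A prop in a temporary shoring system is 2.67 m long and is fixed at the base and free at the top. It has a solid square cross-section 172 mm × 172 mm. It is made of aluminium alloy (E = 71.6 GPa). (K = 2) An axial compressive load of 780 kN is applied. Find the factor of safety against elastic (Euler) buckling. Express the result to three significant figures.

I = a⁴/12 = 172⁴/12 = 7.293×10^7 mm⁴
I = 7.293×10^7 mm⁴ = 7.293×10^-5 m⁴
Effective length L_e = K·L = 2 × 2.67 = 5.340 m
P_cr = π²EI / L_e² = π² × 71.6×10⁹ × 7.293×10^-5 / 5.340² = 1.807×10^6 N
Factor of safety n = P_cr / P = 1807.4 / 780 = 2.32

n ≈ 2.32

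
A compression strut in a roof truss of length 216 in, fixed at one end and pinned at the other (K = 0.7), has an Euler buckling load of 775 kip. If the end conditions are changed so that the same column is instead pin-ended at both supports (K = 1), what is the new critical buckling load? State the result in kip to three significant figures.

P_cr ≈ 380 kip

P_cr ∝ 1/K², so P_cr,new = P_cr,old × (K_old/K_new)² = 775 × (0.7/1)²
= 775 × 0.4900 = 380 kip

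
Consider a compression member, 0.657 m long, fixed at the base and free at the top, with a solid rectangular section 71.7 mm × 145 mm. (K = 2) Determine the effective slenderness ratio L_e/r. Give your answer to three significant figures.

For a rectangle r_min = b/√12 = 71.7/√12 = 20.70 mm
L_e = K·L = 2 × 0.657 m = 1.314 m = 1314.0 mm
λ = L_e / r_min = 1314.0 / 20.70 = 63.5

λ ≈ 63.5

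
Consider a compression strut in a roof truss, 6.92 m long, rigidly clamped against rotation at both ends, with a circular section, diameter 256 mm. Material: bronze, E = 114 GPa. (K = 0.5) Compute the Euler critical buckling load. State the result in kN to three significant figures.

I = πd⁴/64 = π×256⁴/64 = 2.108×10^8 mm⁴
I = 2.108×10^8 mm⁴ = 2.108×10^-4 m⁴
Effective length L_e = K·L = 0.5 × 6.92 = 3.460 m
P_cr = π²EI / L_e² = π² × 114×10⁹ × 2.108×10^-4 / 3.460² = 1.981×10^7 N

P_cr ≈ 19800 kN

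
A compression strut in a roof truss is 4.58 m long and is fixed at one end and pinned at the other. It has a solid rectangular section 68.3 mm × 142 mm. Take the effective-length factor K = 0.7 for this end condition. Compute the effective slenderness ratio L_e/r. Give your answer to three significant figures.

For a rectangle r_min = b/√12 = 68.3/√12 = 19.72 mm
L_e = K·L = 0.7 × 4.58 m = 3.206 m = 3206.0 mm
λ = L_e / r_min = 3206.0 / 19.72 = 163

λ ≈ 163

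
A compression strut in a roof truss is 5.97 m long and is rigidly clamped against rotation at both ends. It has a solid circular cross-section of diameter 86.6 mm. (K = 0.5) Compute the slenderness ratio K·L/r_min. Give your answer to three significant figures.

λ ≈ 138

I = πd⁴/64 = π×86.6⁴/64 = 2.761×10^6 mm⁴
A = 5.890×10^3 mm²;  r_min = √(I/A) = √(2.761×10^6/5.890×10^3) = 21.65 mm
L_e = K·L = 0.5 × 5.97 m = 2.985 m = 2985.0 mm
λ = L_e / r_min = 2985.0 / 21.65 = 138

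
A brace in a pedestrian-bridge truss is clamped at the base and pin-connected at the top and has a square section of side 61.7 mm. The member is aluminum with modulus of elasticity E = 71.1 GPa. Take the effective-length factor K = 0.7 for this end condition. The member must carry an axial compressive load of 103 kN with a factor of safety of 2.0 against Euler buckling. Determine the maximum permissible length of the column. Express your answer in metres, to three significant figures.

L_max ≈ 2.90 m

I = a⁴/12 = 61.7⁴/12 = 1.208×10^6 mm⁴
I = 1.208×10^-6 m⁴
Required critical load P_cr = n·P = 2.0 × 103 = 206.0 kN = 2.060×10^5 N
From P_cr = π²EI/(K·L)²:  L = (1/K)·√(π²EI/P_cr) = (1/0.7)·√(π²×7.11×10^10×1.208×10^-6/2.060×10^5)
L = 2.90 m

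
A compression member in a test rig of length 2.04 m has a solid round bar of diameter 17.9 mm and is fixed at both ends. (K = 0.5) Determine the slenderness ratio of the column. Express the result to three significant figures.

λ ≈ 228

For a solid circle r = d/4 = 17.9/4 = 4.475 mm
L_e = K·L = 0.5 × 2.04 m = 1.020 m = 1020.0 mm
λ = L_e / r_min = 1020.0 / 4.475 = 228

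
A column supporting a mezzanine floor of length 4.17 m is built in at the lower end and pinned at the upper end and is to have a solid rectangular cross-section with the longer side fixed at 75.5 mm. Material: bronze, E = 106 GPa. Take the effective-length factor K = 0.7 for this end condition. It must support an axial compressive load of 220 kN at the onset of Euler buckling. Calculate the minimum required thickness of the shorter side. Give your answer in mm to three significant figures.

b ≈ 65.8 mm

L_e = K·L = 0.7 × 4.17 = 2.919 m
Required I = P_cr·L_e²/(π²E) = 2.200×10^5 × 2.919² / (π² × 1.06×10^11) = 1.792×10^-6 m⁴
I_req = 1.792×10^6 mm⁴
Rectangle, weak axis: I_min = h·b³/12 with h = 75.5 mm fixed  ⇒  b = (12I/h)^(1/3) = 65.8 mm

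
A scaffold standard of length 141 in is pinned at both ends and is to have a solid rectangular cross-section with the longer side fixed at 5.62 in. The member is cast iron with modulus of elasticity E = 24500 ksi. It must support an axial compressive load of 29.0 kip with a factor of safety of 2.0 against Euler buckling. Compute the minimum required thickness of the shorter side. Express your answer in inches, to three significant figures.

Required P_cr = n·P = 2.0 × 29.0 = 58.00 kip
L_e = K·L = 1 × 141 = 141.0 in
Required I = P_cr·L_e²/(π²E) = 5.800×10^4 × 141.0² / (π² × 2.45×10^7) = 4.769 in⁴
Rectangle, weak axis: I_min = h·b³/12 with h = 5.62 in fixed  ⇒  b = (12I/h)^(1/3) = 2.17 in

b ≈ 2.17 in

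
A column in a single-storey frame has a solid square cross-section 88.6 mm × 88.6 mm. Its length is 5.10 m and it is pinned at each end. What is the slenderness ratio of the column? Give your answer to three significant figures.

I = a⁴/12 = 88.6⁴/12 = 5.135×10^6 mm⁴
A = 7.850×10^3 mm²;  r_min = √(I/A) = √(5.135×10^6/7.850×10^3) = 25.58 mm
L_e = K·L = 1 × 5.10 m = 5.100 m = 5100.0 mm
λ = L_e / r_min = 5100.0 / 25.58 = 199

λ ≈ 199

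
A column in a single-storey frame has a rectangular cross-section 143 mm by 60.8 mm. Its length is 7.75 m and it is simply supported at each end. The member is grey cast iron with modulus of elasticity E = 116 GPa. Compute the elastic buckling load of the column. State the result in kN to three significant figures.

Buckling occurs about the weak axis: I_min = h·b³/12 with b = 60.8 mm (the shorter side).
I_min = 143×60.8³/12 = 2.678×10^6 mm⁴
I = 2.678×10^6 mm⁴ = 2.678×10^-6 m⁴
Effective length L_e = K·L = 1 × 7.75 = 7.750 m
P_cr = π²EI / L_e² = π² × 116×10⁹ × 2.678×10^-6 / 7.750² = 5.105×10^4 N

P_cr ≈ 51.1 kN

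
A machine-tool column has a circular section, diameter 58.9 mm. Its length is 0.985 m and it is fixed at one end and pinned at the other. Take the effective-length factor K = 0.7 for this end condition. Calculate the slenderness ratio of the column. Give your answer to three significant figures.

λ ≈ 46.8

I = πd⁴/64 = π×58.9⁴/64 = 5.908×10^5 mm⁴
A = 2.725×10^3 mm²;  r_min = √(I/A) = √(5.908×10^5/2.725×10^3) = 14.72 mm
L_e = K·L = 0.7 × 0.985 m = 0.6895 m = 689.50 mm
λ = L_e / r_min = 689.50 / 14.72 = 46.8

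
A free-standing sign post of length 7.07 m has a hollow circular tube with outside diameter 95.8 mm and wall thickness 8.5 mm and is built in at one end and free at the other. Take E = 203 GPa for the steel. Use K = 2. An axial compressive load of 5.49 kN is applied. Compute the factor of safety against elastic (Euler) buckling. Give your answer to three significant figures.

Inner diameter d_i = 95.8 − 2×8.5 = 78.80 mm
I = π(d_o⁴ − d_i⁴)/64 = π(95.8⁴ − 78.80⁴)/64 = 2.242×10^6 mm⁴
I = 2.242×10^6 mm⁴ = 2.242×10^-6 m⁴
Effective length L_e = K·L = 2 × 7.07 = 14.14 m
P_cr = π²EI / L_e² = π² × 203×10⁹ × 2.242×10^-6 / 14.14² = 2.247×10^4 N
Factor of safety n = P_cr / P = 22.466 / 5.49 = 4.09

n ≈ 4.09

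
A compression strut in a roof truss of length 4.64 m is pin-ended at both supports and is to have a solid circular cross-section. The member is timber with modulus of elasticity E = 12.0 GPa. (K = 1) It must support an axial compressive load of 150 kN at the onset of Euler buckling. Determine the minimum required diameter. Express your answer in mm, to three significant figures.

d ≈ 154 mm

L_e = K·L = 1 × 4.64 = 4.640 m
Required I = P_cr·L_e²/(π²E) = 1.500×10^5 × 4.640² / (π² × 1.20×10^10) = 2.727×10^-5 m⁴
I_req = 2.727×10^7 mm⁴
Solid circle: I = πd⁴/64  ⇒  d = (64I/π)^(1/4) = (64×2.727×10^7/π)^(1/4) = 154 mm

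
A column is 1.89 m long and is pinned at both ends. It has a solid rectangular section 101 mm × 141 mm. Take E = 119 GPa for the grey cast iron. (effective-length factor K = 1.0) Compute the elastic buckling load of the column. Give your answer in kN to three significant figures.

P_cr ≈ 3980 kN

Buckling occurs about the weak axis: I_min = h·b³/12 with b = 101 mm (the shorter side).
I_min = 141×101³/12 = 1.211×10^7 mm⁴
I = 1.211×10^7 mm⁴ = 1.211×10^-5 m⁴
Effective length L_e = K·L = 1 × 1.89 = 1.890 m
P_cr = π²EI / L_e² = π² × 119×10⁹ × 1.211×10^-5 / 1.890² = 3.980×10^6 N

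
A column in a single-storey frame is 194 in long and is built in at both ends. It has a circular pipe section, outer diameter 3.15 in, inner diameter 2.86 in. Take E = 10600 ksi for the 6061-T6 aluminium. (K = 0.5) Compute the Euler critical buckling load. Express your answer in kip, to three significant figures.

P_cr ≈ 17.2 kip

d_o = 3.15 in, d_i = 2.86 in
I = π(d_o⁴ − d_i⁴)/64 = π(3.15⁴ − 2.860⁴)/64 = 1.549 in⁴
Effective length L_e = K·L = 0.5 × 194 = 97.00 in
P_cr = π²EI / L_e² = π² × 10600×10³ × 1.549 / 97.00² = 1.722×10^4 lb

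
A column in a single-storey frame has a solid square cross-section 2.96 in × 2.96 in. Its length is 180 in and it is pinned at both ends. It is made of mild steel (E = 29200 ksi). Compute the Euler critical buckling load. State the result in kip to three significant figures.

P_cr ≈ 56.9 kip

I = a⁴/12 = 2.96⁴/12 = 6.397 in⁴
Effective length L_e = K·L = 1 × 180 = 180.0 in
P_cr = π²EI / L_e² = π² × 29200×10³ × 6.397 / 180.0² = 5.690×10^4 lb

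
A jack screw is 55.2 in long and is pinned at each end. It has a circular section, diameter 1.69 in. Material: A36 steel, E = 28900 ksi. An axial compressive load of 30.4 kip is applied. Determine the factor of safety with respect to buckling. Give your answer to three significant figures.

I = πd⁴/64 = π×1.69⁴/64 = 0.4004 in⁴
Effective length L_e = K·L = 1 × 55.2 = 55.20 in
P_cr = π²EI / L_e² = π² × 28900×10³ × 0.4004 / 55.20² = 3.748×10^4 lb
Factor of safety n = P_cr / P = 37.483 / 30.4 = 1.23

n ≈ 1.23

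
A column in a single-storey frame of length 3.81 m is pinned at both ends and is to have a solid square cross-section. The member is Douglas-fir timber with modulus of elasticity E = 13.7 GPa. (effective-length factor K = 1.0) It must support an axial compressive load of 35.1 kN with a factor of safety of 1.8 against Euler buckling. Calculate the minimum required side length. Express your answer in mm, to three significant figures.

a ≈ 95.0 mm

Required P_cr = n·P = 1.8 × 35.1 = 63.18 kN
L_e = K·L = 1 × 3.81 = 3.810 m
Required I = P_cr·L_e²/(π²E) = 6.318×10^4 × 3.810² / (π² × 1.37×10^10) = 6.783×10^-6 m⁴
I_req = 6.783×10^6 mm⁴
Solid square: I = a⁴/12  ⇒  a = (12I)^(1/4) = (12×6.783×10^6)^(1/4) = 95.0 mm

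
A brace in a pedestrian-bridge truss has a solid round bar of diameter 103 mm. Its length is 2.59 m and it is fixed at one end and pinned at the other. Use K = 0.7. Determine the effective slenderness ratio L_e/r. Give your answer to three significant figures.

λ ≈ 70.4

For a solid circle r = d/4 = 103/4 = 25.75 mm
L_e = K·L = 0.7 × 2.59 m = 1.813 m = 1813.0 mm
λ = L_e / r_min = 1813.0 / 25.75 = 70.4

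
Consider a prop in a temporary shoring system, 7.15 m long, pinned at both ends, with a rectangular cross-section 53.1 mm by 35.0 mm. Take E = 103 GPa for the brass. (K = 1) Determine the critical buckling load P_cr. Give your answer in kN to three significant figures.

P_cr ≈ 3.77 kN

Buckling occurs about the weak axis: I_min = h·b³/12 with b = 35.0 mm (the shorter side).
I_min = 53.1×35.0³/12 = 1.897×10^5 mm⁴
I = 1.897×10^5 mm⁴ = 1.897×10^-7 m⁴
Effective length L_e = K·L = 1 × 7.15 = 7.150 m
P_cr = π²EI / L_e² = π² × 103×10⁹ × 1.897×10^-7 / 7.150² = 3.773×10^3 N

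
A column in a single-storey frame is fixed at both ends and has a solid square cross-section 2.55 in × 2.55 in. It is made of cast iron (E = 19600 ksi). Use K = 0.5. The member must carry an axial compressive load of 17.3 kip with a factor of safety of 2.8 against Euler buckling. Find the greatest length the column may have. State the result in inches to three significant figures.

I = a⁴/12 = 2.55⁴/12 = 3.524 in⁴
Required critical load P_cr = n·P = 2.8 × 17.3 = 48.44 kip = 4.844×10^4 lb
From P_cr = π²EI/(K·L)²:  L = (1/K)·√(π²EI/P_cr) = (1/0.5)·√(π²×1.96×10^7×3.524/4.844×10^4)
L = 237 in

L_max ≈ 237 in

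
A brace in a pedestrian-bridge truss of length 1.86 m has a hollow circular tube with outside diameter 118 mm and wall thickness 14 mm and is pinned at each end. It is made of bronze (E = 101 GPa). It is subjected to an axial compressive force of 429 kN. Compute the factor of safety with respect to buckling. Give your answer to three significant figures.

n ≈ 4.23

Inner diameter d_i = 118 − 2×14 = 90.00 mm
I = π(d_o⁴ − d_i⁴)/64 = π(118⁴ − 90.00⁴)/64 = 6.296×10^6 mm⁴
I = 6.296×10^6 mm⁴ = 6.296×10^-6 m⁴
Effective length L_e = K·L = 1 × 1.86 = 1.860 m
P_cr = π²EI / L_e² = π² × 101×10⁹ × 6.296×10^-6 / 1.860² = 1.814×10^6 N
Factor of safety n = P_cr / P = 1814.2 / 429 = 4.23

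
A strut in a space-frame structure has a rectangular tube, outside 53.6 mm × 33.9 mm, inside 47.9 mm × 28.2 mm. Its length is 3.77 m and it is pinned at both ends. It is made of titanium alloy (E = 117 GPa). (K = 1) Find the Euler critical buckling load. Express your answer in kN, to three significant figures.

P_cr ≈ 6.87 kN

Weak-axis I_min = (h_o·b_o³ − h_i·b_i³)/12 with b_o = 33.9, b_i = 28.20 mm (shorter outer/inner sides).
I_min = (53.6×33.9³ − 47.90×28.20³)/12 = 8.450×10^4 mm⁴
I = 8.450×10^4 mm⁴ = 8.450×10^-8 m⁴
Effective length L_e = K·L = 1 × 3.77 = 3.770 m
P_cr = π²EI / L_e² = π² × 117×10⁹ × 8.450×10^-8 / 3.770² = 6.865×10^3 N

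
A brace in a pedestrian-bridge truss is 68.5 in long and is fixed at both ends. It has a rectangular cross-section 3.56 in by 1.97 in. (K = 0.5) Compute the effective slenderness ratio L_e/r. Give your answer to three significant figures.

λ ≈ 60.2

Buckling occurs about the weak axis: I_min = h·b³/12 with b = 1.97 in (the shorter side).
I_min = 3.56×1.97³/12 = 2.268 in⁴
A = 7.013 in²;  r_min = √(I/A) = √(2.268/7.013) = 0.5687 in
L_e = K·L = 0.5 × 68.5 = 34.25 in
λ = L_e / r_min = 34.250 / 0.5687 = 60.2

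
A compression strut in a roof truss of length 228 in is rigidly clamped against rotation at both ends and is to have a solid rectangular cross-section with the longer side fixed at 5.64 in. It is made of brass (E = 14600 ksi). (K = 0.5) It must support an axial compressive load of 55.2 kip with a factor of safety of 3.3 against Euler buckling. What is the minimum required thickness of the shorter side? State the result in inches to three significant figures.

b ≈ 3.27 in

Required P_cr = n·P = 3.3 × 55.2 = 182.2 kip
L_e = K·L = 0.5 × 228 = 114.0 in
Required I = P_cr·L_e²/(π²E) = 1.822×10^5 × 114.0² / (π² × 1.46×10^7) = 16.43 in⁴
Rectangle, weak axis: I_min = h·b³/12 with h = 5.64 in fixed  ⇒  b = (12I/h)^(1/3) = 3.27 in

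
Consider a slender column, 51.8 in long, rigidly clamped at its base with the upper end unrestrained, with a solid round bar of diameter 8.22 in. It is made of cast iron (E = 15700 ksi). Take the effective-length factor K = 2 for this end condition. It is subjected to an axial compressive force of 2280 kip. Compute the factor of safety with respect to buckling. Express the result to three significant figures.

I = πd⁴/64 = π×8.22⁴/64 = 224.1 in⁴
Effective length L_e = K·L = 2 × 51.8 = 103.6 in
P_cr = π²EI / L_e² = π² × 15700×10³ × 224.1 / 103.6² = 3.235×10^6 lb
Factor of safety n = P_cr / P = 3235.5 / 2280 = 1.42

n ≈ 1.42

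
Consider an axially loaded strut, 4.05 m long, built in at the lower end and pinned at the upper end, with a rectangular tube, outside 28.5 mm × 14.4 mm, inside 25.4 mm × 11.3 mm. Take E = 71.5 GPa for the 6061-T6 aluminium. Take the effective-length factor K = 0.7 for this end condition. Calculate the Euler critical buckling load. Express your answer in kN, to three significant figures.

P_cr ≈ 0.355 kN

Weak-axis I_min = (h_o·b_o³ − h_i·b_i³)/12 with b_o = 14.4, b_i = 11.30 mm (shorter outer/inner sides).
I_min = (28.5×14.4³ − 25.40×11.30³)/12 = 4.038×10^3 mm⁴
I = 4.038×10^3 mm⁴ = 4.038×10^-9 m⁴
Effective length L_e = K·L = 0.7 × 4.05 = 2.835 m
P_cr = π²EI / L_e² = π² × 71.5×10⁹ × 4.038×10^-9 / 2.835² = 354.5 N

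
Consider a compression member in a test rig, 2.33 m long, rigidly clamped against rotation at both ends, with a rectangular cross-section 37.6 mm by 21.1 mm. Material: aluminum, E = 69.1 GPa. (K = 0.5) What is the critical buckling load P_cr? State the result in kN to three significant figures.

P_cr ≈ 14.8 kN

Buckling occurs about the weak axis: I_min = h·b³/12 with b = 21.1 mm (the shorter side).
I_min = 37.6×21.1³/12 = 2.943×10^4 mm⁴
I = 2.943×10^4 mm⁴ = 2.943×10^-8 m⁴
Effective length L_e = K·L = 0.5 × 2.33 = 1.165 m
P_cr = π²EI / L_e² = π² × 69.1×10⁹ × 2.943×10^-8 / 1.165² = 1.479×10^4 N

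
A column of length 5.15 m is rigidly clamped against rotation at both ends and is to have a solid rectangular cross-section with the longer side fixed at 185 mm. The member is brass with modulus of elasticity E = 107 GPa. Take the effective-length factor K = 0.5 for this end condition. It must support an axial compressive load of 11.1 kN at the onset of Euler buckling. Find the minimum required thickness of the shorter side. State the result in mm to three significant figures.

b ≈ 16.5 mm

L_e = K·L = 0.5 × 5.15 = 2.575 m
Required I = P_cr·L_e²/(π²E) = 1.110×10^4 × 2.575² / (π² × 1.07×10^11) = 6.969×10^-8 m⁴
I_req = 6.969×10^4 mm⁴
Rectangle, weak axis: I_min = h·b³/12 with h = 185 mm fixed  ⇒  b = (12I/h)^(1/3) = 16.5 mm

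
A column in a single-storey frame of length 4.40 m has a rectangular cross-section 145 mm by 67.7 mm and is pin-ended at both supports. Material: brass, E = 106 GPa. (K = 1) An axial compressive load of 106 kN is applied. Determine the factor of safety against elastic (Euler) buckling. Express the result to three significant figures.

n ≈ 1.91

Buckling occurs about the weak axis: I_min = h·b³/12 with b = 67.7 mm (the shorter side).
I_min = 145×67.7³/12 = 3.749×10^6 mm⁴
I = 3.749×10^6 mm⁴ = 3.749×10^-6 m⁴
Effective length L_e = K·L = 1 × 4.40 = 4.400 m
P_cr = π²EI / L_e² = π² × 106×10⁹ × 3.749×10^-6 / 4.400² = 2.026×10^5 N
Factor of safety n = P_cr / P = 202.61 / 106 = 1.91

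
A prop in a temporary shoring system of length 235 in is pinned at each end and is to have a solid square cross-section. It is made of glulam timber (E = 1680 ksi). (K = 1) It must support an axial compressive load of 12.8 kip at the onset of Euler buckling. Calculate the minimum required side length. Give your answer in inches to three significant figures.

a ≈ 4.76 in

L_e = K·L = 1 × 235 = 235.0 in
Required I = P_cr·L_e²/(π²E) = 1.280×10^4 × 235.0² / (π² × 1.68×10^6) = 42.63 in⁴
Solid square: I = a⁴/12  ⇒  a = (12I)^(1/4) = (12×42.63)^(1/4) = 4.76 in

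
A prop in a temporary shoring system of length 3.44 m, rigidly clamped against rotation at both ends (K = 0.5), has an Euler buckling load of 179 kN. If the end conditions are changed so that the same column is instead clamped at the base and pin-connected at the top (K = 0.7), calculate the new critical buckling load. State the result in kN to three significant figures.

P_cr ≈ 91.3 kN

P_cr ∝ 1/K², so P_cr,new = P_cr,old × (K_old/K_new)² = 179 × (0.5/0.7)²
= 179 × 0.5102 = 91.3 kN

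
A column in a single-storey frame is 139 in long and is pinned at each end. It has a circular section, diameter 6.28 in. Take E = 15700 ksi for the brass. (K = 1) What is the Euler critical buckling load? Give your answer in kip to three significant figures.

I = πd⁴/64 = π×6.28⁴/64 = 76.35 in⁴
Effective length L_e = K·L = 1 × 139 = 139.0 in
P_cr = π²EI / L_e² = π² × 15700×10³ × 76.35 / 139.0² = 6.123×10^5 lb

P_cr ≈ 612 kip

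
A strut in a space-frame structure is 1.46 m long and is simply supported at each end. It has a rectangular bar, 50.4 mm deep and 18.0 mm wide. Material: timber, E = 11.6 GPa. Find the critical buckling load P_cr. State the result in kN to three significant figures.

Buckling occurs about the weak axis: I_min = h·b³/12 with b = 18.0 mm (the shorter side).
I_min = 50.4×18.0³/12 = 2.449×10^4 mm⁴
I = 2.449×10^4 mm⁴ = 2.449×10^-8 m⁴
Effective length L_e = K·L = 1 × 1.46 = 1.460 m
P_cr = π²EI / L_e² = π² × 11.6×10⁹ × 2.449×10^-8 / 1.460² = 1.316×10^3 N

P_cr ≈ 1.32 kN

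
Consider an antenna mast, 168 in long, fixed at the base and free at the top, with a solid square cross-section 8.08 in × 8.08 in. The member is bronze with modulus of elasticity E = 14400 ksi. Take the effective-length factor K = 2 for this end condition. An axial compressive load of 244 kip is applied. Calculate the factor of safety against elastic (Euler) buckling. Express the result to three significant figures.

I = a⁴/12 = 8.08⁴/12 = 355.2 in⁴
Effective length L_e = K·L = 2 × 168 = 336.0 in
P_cr = π²EI / L_e² = π² × 14400×10³ × 355.2 / 336.0² = 4.471×10^5 lb
Factor of safety n = P_cr / P = 447.14 / 244 = 1.83

n ≈ 1.83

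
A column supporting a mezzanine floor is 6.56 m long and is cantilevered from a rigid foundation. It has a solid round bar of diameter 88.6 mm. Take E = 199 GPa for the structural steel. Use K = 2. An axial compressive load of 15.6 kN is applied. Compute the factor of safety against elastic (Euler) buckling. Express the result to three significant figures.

n ≈ 2.21

I = πd⁴/64 = π×88.6⁴/64 = 3.025×10^6 mm⁴
I = 3.025×10^6 mm⁴ = 3.025×10^-6 m⁴
Effective length L_e = K·L = 2 × 6.56 = 13.12 m
P_cr = π²EI / L_e² = π² × 199×10⁹ × 3.025×10^-6 / 13.12² = 3.451×10^4 N
Factor of safety n = P_cr / P = 34.514 / 15.6 = 2.21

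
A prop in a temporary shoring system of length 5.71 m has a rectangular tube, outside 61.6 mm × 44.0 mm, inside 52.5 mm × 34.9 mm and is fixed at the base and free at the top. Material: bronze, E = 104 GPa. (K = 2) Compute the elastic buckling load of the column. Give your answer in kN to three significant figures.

P_cr ≈ 1.98 kN

Weak-axis I_min = (h_o·b_o³ − h_i·b_i³)/12 with b_o = 44.0, b_i = 34.90 mm (shorter outer/inner sides).
I_min = (61.6×44.0³ − 52.50×34.90³)/12 = 2.513×10^5 mm⁴
I = 2.513×10^5 mm⁴ = 2.513×10^-7 m⁴
Effective length L_e = K·L = 2 × 5.71 = 11.42 m
P_cr = π²EI / L_e² = π² × 104×10⁹ × 2.513×10^-7 / 11.42² = 1.978×10^3 N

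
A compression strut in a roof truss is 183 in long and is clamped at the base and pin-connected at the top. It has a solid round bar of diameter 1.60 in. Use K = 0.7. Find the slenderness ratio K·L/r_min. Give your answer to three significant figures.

λ ≈ 320

I = πd⁴/64 = π×1.60⁴/64 = 0.3217 in⁴
A = 2.011 in²;  r_min = √(I/A) = √(0.3217/2.011) = 0.4000 in
L_e = K·L = 0.7 × 183 = 128.1 in
λ = L_e / r_min = 128.10 / 0.4000 = 320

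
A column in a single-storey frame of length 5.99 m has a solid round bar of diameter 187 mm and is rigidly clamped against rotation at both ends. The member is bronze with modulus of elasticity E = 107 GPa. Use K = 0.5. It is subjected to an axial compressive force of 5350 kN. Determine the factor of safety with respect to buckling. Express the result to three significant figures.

n ≈ 1.32

I = πd⁴/64 = π×187⁴/64 = 6.003×10^7 mm⁴
I = 6.003×10^7 mm⁴ = 6.003×10^-5 m⁴
Effective length L_e = K·L = 0.5 × 5.99 = 2.995 m
P_cr = π²EI / L_e² = π² × 107×10⁹ × 6.003×10^-5 / 2.995² = 7.067×10^6 N
Factor of safety n = P_cr / P = 7066.9 / 5350 = 1.32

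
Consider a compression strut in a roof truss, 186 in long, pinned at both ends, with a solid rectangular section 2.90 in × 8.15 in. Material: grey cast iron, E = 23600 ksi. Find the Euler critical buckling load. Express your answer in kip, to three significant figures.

P_cr ≈ 112 kip

Buckling occurs about the weak axis: I_min = h·b³/12 with b = 2.90 in (the shorter side).
I_min = 8.15×2.90³/12 = 16.56 in⁴
Effective length L_e = K·L = 1 × 186 = 186.0 in
P_cr = π²EI / L_e² = π² × 23600×10³ × 16.56 / 186.0² = 1.115×10^5 lb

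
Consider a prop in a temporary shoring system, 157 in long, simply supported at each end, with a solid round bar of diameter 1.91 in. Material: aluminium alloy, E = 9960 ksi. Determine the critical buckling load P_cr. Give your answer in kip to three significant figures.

P_cr ≈ 2.61 kip

I = πd⁴/64 = π×1.91⁴/64 = 0.6533 in⁴
Effective length L_e = K·L = 1 × 157 = 157.0 in
P_cr = π²EI / L_e² = π² × 9960×10³ × 0.6533 / 157.0² = 2.605×10^3 lb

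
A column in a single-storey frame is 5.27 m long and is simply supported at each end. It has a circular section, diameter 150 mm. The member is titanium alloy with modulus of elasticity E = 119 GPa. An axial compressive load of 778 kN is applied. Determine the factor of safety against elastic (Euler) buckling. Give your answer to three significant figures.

I = πd⁴/64 = π×150⁴/64 = 2.485×10^7 mm⁴
I = 2.485×10^7 mm⁴ = 2.485×10^-5 m⁴
Effective length L_e = K·L = 1 × 5.27 = 5.270 m
P_cr = π²EI / L_e² = π² × 119×10⁹ × 2.485×10^-5 / 5.270² = 1.051×10^6 N
Factor of safety n = P_cr / P = 1050.9 / 778 = 1.35

n ≈ 1.35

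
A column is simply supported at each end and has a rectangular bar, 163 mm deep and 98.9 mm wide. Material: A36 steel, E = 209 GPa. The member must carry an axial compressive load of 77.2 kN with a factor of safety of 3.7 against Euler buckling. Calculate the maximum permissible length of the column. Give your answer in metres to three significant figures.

L_max ≈ 9.74 m

Buckling occurs about the weak axis: I_min = h·b³/12 with b = 98.9 mm (the shorter side).
I_min = 163×98.9³/12 = 1.314×10^7 mm⁴
I = 1.314×10^-5 m⁴
Required critical load P_cr = n·P = 3.7 × 77.2 = 285.6 kN = 2.856×10^5 N
From P_cr = π²EI/(K·L)²:  L = (1/K)·√(π²EI/P_cr) = (1/1)·√(π²×2.09×10^11×1.314×10^-5/2.856×10^5)
L = 9.74 m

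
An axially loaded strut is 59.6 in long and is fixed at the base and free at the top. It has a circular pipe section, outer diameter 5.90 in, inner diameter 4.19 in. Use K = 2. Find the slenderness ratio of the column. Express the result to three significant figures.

d_o = 5.90 in, d_i = 4.19 in
I = π(d_o⁴ − d_i⁴)/64 = π(5.90⁴ − 4.190⁴)/64 = 44.35 in⁴
A = 13.55 in²;  r_min = √(I/A) = √(44.35/13.55) = 1.809 in
L_e = K·L = 2 × 59.6 = 119.2 in
λ = L_e / r_min = 119.20 / 1.809 = 65.9

λ ≈ 65.9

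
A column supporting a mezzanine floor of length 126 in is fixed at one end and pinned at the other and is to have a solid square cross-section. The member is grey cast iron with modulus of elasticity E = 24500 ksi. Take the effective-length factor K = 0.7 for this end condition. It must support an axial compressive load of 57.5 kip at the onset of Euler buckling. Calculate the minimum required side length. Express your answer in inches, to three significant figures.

L_e = K·L = 0.7 × 126 = 88.20 in
Required I = P_cr·L_e²/(π²E) = 5.750×10^4 × 88.20² / (π² × 2.45×10^7) = 1.850 in⁴
Solid square: I = a⁴/12  ⇒  a = (12I)^(1/4) = (12×1.850)^(1/4) = 2.17 in

a ≈ 2.17 in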